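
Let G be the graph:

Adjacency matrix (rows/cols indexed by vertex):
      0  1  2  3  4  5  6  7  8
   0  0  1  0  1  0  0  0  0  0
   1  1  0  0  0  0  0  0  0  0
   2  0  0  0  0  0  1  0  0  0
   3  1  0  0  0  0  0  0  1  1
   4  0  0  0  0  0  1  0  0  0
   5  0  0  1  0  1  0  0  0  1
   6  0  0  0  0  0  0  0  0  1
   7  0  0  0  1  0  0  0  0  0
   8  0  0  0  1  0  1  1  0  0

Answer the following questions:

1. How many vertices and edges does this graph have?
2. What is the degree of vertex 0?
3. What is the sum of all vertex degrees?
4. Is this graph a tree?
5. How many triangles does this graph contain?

Count: 9 vertices, 8 edges.
Vertex 0 has neighbors [1, 3], degree = 2.
Handshaking lemma: 2 * 8 = 16.
A graph is a tree iff it is connected and has exactly n-1 edges. This graph is connected (all 9 vertices in one component) and has 9-1 = 8 edges. It is a tree.
Number of triangles = 0.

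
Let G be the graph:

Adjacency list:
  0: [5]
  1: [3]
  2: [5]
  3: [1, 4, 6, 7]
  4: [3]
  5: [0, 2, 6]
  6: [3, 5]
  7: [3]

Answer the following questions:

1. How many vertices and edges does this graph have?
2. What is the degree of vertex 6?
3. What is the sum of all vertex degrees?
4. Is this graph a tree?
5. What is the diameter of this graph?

Count: 8 vertices, 7 edges.
Vertex 6 has neighbors [3, 5], degree = 2.
Handshaking lemma: 2 * 7 = 14.
A graph is a tree iff it is connected and has exactly n-1 edges. This graph is connected (all 8 vertices in one component) and has 8-1 = 7 edges. It is a tree.
Diameter (longest shortest path) = 4.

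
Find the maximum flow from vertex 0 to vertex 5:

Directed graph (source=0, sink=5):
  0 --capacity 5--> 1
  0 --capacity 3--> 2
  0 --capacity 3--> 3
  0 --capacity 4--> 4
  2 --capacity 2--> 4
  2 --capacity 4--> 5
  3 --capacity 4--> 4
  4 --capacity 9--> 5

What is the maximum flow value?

Computing max flow:
  Flow on (0->2): 3/3
  Flow on (0->3): 3/3
  Flow on (0->4): 4/4
  Flow on (2->5): 3/4
  Flow on (3->4): 3/4
  Flow on (4->5): 7/9
Maximum flow = 10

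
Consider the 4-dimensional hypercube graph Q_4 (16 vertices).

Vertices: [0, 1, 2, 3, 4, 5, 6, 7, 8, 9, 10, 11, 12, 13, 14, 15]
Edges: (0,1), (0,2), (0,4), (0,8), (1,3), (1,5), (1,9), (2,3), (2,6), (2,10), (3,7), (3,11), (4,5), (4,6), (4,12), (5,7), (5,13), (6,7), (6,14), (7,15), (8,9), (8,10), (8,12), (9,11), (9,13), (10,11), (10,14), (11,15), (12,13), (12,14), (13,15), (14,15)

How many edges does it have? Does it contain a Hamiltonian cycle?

Q_4 has 16 * 4 / 2 = 32 edges.
Q_4 (d >= 2) always has a Hamiltonian cycle: a 4-bit cyclic Gray code visits every vertex exactly once and returns to the start.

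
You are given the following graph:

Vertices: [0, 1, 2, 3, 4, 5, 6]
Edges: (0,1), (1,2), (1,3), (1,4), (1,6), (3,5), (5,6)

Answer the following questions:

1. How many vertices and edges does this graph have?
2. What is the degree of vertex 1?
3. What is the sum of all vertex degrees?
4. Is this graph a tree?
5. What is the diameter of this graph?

Count: 7 vertices, 7 edges.
Vertex 1 has neighbors [0, 2, 3, 4, 6], degree = 5.
Handshaking lemma: 2 * 7 = 14.
A tree on 7 vertices has 6 edges. This graph has 7 edges (1 extra). Not a tree.
Diameter (longest shortest path) = 3.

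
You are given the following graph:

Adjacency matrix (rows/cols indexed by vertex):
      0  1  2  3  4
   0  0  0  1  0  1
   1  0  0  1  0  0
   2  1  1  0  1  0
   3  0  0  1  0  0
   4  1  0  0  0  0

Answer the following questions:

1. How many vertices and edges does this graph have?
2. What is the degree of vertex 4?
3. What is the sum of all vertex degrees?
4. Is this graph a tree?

Count: 5 vertices, 4 edges.
Vertex 4 has neighbors [0], degree = 1.
Handshaking lemma: 2 * 4 = 8.
A graph is a tree iff it is connected and has exactly n-1 edges. This graph is connected (all 5 vertices in one component) and has 5-1 = 4 edges. It is a tree.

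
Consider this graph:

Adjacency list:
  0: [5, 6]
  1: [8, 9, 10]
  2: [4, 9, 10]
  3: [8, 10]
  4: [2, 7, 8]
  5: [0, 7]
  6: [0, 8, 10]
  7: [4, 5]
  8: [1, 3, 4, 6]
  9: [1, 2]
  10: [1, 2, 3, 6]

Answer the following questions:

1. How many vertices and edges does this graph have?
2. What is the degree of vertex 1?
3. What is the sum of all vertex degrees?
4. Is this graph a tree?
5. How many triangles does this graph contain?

Count: 11 vertices, 15 edges.
Vertex 1 has neighbors [8, 9, 10], degree = 3.
Handshaking lemma: 2 * 15 = 30.
A tree on 11 vertices has 10 edges. This graph has 15 edges (5 extra). Not a tree.
Number of triangles = 0.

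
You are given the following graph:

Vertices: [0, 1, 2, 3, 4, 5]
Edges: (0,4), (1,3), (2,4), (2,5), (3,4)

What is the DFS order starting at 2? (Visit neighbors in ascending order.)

DFS from vertex 2 (neighbors processed in ascending order):
Visit order: 2, 4, 0, 3, 1, 5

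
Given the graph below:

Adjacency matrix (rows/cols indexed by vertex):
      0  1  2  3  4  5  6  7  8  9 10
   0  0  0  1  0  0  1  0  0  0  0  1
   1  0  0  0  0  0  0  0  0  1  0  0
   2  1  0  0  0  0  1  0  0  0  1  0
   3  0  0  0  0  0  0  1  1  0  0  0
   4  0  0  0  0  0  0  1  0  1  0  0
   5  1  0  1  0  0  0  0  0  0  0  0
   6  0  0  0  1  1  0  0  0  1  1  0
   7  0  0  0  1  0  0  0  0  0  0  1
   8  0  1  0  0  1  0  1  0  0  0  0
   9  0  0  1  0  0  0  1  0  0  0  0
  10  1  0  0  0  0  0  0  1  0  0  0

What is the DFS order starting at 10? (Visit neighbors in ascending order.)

DFS from vertex 10 (neighbors processed in ascending order):
Visit order: 10, 0, 2, 5, 9, 6, 3, 7, 4, 8, 1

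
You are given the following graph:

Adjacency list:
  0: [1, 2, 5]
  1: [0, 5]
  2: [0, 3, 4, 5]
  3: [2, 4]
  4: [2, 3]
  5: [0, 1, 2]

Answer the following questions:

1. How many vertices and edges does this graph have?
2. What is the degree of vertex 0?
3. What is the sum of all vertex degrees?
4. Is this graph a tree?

Count: 6 vertices, 8 edges.
Vertex 0 has neighbors [1, 2, 5], degree = 3.
Handshaking lemma: 2 * 8 = 16.
A tree on 6 vertices has 5 edges. This graph has 8 edges (3 extra). Not a tree.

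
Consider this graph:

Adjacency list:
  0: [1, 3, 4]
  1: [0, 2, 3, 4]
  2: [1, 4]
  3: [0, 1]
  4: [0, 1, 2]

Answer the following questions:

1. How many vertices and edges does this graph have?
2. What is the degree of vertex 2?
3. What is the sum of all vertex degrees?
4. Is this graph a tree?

Count: 5 vertices, 7 edges.
Vertex 2 has neighbors [1, 4], degree = 2.
Handshaking lemma: 2 * 7 = 14.
A tree on 5 vertices has 4 edges. This graph has 7 edges (3 extra). Not a tree.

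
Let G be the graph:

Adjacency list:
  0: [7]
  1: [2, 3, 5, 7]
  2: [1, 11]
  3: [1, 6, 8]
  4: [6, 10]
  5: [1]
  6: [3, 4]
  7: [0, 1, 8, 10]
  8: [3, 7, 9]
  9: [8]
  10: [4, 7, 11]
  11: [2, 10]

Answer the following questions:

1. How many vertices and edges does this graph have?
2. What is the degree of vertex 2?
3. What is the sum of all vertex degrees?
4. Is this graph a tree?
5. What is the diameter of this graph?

Count: 12 vertices, 14 edges.
Vertex 2 has neighbors [1, 11], degree = 2.
Handshaking lemma: 2 * 14 = 28.
A tree on 12 vertices has 11 edges. This graph has 14 edges (3 extra). Not a tree.
Diameter (longest shortest path) = 4.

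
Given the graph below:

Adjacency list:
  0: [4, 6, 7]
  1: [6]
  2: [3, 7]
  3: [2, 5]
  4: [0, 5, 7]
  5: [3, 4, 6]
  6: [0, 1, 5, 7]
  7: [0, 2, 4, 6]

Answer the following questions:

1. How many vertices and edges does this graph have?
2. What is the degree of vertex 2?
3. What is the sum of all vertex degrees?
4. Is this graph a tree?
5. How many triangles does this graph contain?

Count: 8 vertices, 11 edges.
Vertex 2 has neighbors [3, 7], degree = 2.
Handshaking lemma: 2 * 11 = 22.
A tree on 8 vertices has 7 edges. This graph has 11 edges (4 extra). Not a tree.
Number of triangles = 2.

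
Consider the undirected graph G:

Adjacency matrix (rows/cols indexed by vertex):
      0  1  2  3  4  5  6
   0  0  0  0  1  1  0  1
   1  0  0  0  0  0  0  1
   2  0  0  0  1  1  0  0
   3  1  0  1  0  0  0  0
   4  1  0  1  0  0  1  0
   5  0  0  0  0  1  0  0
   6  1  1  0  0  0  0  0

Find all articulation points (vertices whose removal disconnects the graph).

An articulation point is a vertex whose removal disconnects the graph.
Articulation points: [0, 4, 6]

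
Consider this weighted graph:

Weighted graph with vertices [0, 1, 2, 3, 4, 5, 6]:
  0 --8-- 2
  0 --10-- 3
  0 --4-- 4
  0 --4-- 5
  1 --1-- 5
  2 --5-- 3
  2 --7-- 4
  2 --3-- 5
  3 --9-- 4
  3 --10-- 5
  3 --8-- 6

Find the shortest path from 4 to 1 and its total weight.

Using Dijkstra's algorithm from vertex 4:
Shortest path: 4 -> 0 -> 5 -> 1
Total weight: 4 + 4 + 1 = 9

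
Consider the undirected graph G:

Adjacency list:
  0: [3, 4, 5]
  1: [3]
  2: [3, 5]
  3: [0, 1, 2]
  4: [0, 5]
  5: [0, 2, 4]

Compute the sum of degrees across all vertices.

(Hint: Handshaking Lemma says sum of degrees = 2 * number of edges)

Count edges: 7 edges.
By Handshaking Lemma: sum of degrees = 2 * 7 = 14.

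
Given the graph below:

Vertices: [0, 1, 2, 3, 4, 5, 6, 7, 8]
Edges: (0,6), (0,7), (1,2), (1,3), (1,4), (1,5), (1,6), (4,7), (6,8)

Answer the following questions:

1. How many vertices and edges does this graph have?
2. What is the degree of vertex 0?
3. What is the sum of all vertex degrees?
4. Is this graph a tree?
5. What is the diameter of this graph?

Count: 9 vertices, 9 edges.
Vertex 0 has neighbors [6, 7], degree = 2.
Handshaking lemma: 2 * 9 = 18.
A tree on 9 vertices has 8 edges. This graph has 9 edges (1 extra). Not a tree.
Diameter (longest shortest path) = 3.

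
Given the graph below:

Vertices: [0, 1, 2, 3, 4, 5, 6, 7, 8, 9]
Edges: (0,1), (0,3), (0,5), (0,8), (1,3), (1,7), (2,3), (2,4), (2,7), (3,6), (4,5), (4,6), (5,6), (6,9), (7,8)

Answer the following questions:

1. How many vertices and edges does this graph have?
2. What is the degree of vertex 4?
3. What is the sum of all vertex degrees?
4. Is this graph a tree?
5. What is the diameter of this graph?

Count: 10 vertices, 15 edges.
Vertex 4 has neighbors [2, 5, 6], degree = 3.
Handshaking lemma: 2 * 15 = 30.
A tree on 10 vertices has 9 edges. This graph has 15 edges (6 extra). Not a tree.
Diameter (longest shortest path) = 4.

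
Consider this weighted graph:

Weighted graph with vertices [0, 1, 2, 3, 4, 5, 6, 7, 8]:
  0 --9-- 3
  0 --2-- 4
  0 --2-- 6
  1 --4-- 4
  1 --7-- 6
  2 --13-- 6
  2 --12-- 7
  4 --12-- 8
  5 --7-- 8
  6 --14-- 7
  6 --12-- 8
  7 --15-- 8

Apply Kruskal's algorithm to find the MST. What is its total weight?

Applying Kruskal's algorithm (sort edges by weight, add if no cycle):
  Add (0,6) w=2
  Add (0,4) w=2
  Add (1,4) w=4
  Skip (1,6) w=7 (creates cycle)
  Add (5,8) w=7
  Add (0,3) w=9
  Add (2,7) w=12
  Add (4,8) w=12
  Skip (6,8) w=12 (creates cycle)
  Add (2,6) w=13
  Skip (6,7) w=14 (creates cycle)
  Skip (7,8) w=15 (creates cycle)
MST weight = 61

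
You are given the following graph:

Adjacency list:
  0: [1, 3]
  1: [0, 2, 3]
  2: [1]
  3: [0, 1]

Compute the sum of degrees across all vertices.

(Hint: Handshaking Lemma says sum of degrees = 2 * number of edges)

Count edges: 4 edges.
By Handshaking Lemma: sum of degrees = 2 * 4 = 8.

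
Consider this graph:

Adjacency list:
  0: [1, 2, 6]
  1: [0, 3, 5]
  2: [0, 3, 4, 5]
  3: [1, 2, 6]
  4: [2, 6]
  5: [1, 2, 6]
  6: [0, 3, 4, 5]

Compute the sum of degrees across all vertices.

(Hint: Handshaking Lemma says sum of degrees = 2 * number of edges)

Count edges: 11 edges.
By Handshaking Lemma: sum of degrees = 2 * 11 = 22.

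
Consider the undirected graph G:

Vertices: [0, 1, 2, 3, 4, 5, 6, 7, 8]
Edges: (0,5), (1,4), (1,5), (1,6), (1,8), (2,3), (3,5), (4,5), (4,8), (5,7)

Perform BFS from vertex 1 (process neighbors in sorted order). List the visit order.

BFS from vertex 1 (neighbors processed in ascending order):
Visit order: 1, 4, 5, 6, 8, 0, 3, 7, 2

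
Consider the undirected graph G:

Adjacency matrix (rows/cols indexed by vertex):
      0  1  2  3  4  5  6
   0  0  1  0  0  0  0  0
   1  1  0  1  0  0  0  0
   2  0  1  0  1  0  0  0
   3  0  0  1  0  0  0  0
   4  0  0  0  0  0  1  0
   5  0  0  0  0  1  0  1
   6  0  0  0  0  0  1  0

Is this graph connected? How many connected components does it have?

Checking connectivity: the graph has 2 connected component(s).
Components: [[0, 1, 2, 3], [4, 5, 6]]. The graph is NOT connected.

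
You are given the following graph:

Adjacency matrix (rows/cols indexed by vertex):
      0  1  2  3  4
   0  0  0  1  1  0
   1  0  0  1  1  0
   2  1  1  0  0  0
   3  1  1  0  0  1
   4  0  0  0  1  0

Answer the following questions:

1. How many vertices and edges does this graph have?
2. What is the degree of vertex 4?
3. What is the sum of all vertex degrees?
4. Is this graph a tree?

Count: 5 vertices, 5 edges.
Vertex 4 has neighbors [3], degree = 1.
Handshaking lemma: 2 * 5 = 10.
A tree on 5 vertices has 4 edges. This graph has 5 edges (1 extra). Not a tree.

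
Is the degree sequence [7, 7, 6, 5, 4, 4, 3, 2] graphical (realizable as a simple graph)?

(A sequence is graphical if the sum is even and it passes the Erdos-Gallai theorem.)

Sum of degrees = 38. Sum is even and passes Erdos-Gallai. The sequence IS graphical.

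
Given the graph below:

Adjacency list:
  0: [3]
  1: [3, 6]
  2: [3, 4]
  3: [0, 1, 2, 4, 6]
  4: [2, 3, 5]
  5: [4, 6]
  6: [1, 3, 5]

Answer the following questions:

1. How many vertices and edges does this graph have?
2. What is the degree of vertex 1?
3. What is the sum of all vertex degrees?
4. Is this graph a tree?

Count: 7 vertices, 9 edges.
Vertex 1 has neighbors [3, 6], degree = 2.
Handshaking lemma: 2 * 9 = 18.
A tree on 7 vertices has 6 edges. This graph has 9 edges (3 extra). Not a tree.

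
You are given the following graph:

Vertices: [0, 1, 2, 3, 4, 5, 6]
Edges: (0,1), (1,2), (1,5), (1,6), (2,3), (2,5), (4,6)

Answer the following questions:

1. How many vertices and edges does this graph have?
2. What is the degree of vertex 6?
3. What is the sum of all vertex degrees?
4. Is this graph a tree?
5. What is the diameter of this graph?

Count: 7 vertices, 7 edges.
Vertex 6 has neighbors [1, 4], degree = 2.
Handshaking lemma: 2 * 7 = 14.
A tree on 7 vertices has 6 edges. This graph has 7 edges (1 extra). Not a tree.
Diameter (longest shortest path) = 4.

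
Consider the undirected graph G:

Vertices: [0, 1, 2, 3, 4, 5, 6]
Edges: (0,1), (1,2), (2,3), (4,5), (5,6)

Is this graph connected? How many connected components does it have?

Checking connectivity: the graph has 2 connected component(s).
Components: [[0, 1, 2, 3], [4, 5, 6]]. The graph is NOT connected.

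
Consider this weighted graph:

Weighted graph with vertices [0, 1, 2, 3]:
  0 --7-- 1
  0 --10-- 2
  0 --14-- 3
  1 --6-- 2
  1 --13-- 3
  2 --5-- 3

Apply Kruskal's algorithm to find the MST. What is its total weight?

Applying Kruskal's algorithm (sort edges by weight, add if no cycle):
  Add (2,3) w=5
  Add (1,2) w=6
  Add (0,1) w=7
  Skip (0,2) w=10 (creates cycle)
  Skip (1,3) w=13 (creates cycle)
  Skip (0,3) w=14 (creates cycle)
MST weight = 18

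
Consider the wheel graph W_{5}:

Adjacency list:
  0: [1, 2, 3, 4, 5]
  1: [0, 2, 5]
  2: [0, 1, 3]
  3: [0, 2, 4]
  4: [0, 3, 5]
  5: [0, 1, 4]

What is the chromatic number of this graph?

W_{5} = C_{5} plus a hub adjacent to every cycle vertex.
The outer cycle needs 3 colors (odd cycle); the hub is adjacent to all of them so needs a fresh color.
Chromatic number = 3 + 1 = 4.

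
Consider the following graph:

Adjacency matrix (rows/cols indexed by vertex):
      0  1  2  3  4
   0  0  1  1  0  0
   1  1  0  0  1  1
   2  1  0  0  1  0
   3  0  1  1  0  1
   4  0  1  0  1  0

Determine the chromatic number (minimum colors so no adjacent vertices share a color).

The graph has a maximum clique of size 3 (lower bound on chromatic number).
A valid 3-coloring: {0: 1, 1: 0, 2: 0, 3: 1, 4: 2}.
Chromatic number = 3.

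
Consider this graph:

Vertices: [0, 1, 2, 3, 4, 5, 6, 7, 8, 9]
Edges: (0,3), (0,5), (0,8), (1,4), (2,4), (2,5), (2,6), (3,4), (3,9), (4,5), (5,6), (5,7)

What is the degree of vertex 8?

Vertex 8 has neighbors [0], so deg(8) = 1.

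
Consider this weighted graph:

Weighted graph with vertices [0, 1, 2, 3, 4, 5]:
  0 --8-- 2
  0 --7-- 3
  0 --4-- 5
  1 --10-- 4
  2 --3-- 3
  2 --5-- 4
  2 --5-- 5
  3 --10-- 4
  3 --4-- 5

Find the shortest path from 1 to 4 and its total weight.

Using Dijkstra's algorithm from vertex 1:
Shortest path: 1 -> 4
Total weight: 10 = 10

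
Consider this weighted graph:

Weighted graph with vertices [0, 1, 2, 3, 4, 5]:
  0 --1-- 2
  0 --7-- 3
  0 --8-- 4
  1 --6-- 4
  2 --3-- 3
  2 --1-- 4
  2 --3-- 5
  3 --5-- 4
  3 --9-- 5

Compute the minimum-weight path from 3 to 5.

Using Dijkstra's algorithm from vertex 3:
Shortest path: 3 -> 2 -> 5
Total weight: 3 + 3 = 6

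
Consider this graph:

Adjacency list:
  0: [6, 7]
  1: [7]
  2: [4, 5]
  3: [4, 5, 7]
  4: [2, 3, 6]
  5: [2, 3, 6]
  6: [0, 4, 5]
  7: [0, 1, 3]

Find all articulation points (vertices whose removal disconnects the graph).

An articulation point is a vertex whose removal disconnects the graph.
Articulation points: [7]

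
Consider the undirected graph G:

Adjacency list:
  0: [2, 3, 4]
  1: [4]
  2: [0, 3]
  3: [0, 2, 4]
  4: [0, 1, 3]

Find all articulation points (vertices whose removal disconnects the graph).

An articulation point is a vertex whose removal disconnects the graph.
Articulation points: [4]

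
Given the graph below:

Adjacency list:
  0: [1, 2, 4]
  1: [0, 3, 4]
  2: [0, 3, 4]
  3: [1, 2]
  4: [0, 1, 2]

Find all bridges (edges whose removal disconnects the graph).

No bridges found. The graph is 2-edge-connected (no single edge removal disconnects it).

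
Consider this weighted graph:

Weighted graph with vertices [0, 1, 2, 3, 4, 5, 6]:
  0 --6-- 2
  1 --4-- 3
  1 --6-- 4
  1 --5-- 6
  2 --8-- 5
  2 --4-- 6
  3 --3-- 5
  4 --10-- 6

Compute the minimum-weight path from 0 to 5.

Using Dijkstra's algorithm from vertex 0:
Shortest path: 0 -> 2 -> 5
Total weight: 6 + 8 = 14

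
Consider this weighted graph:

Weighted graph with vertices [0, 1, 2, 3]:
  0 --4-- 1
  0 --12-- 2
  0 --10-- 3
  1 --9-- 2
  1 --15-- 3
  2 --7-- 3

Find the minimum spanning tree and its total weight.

Applying Kruskal's algorithm (sort edges by weight, add if no cycle):
  Add (0,1) w=4
  Add (2,3) w=7
  Add (1,2) w=9
  Skip (0,3) w=10 (creates cycle)
  Skip (0,2) w=12 (creates cycle)
  Skip (1,3) w=15 (creates cycle)
MST weight = 20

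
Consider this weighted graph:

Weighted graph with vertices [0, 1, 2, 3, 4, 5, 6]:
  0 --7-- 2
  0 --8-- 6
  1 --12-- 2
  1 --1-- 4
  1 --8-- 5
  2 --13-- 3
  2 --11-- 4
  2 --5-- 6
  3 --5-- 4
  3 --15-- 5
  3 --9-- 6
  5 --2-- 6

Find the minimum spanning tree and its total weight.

Applying Kruskal's algorithm (sort edges by weight, add if no cycle):
  Add (1,4) w=1
  Add (5,6) w=2
  Add (2,6) w=5
  Add (3,4) w=5
  Add (0,2) w=7
  Skip (0,6) w=8 (creates cycle)
  Add (1,5) w=8
  Skip (3,6) w=9 (creates cycle)
  Skip (2,4) w=11 (creates cycle)
  Skip (1,2) w=12 (creates cycle)
  Skip (2,3) w=13 (creates cycle)
  Skip (3,5) w=15 (creates cycle)
MST weight = 28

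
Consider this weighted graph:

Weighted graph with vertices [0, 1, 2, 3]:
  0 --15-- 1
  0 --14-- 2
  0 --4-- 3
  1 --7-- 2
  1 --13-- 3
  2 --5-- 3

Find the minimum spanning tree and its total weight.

Applying Kruskal's algorithm (sort edges by weight, add if no cycle):
  Add (0,3) w=4
  Add (2,3) w=5
  Add (1,2) w=7
  Skip (1,3) w=13 (creates cycle)
  Skip (0,2) w=14 (creates cycle)
  Skip (0,1) w=15 (creates cycle)
MST weight = 16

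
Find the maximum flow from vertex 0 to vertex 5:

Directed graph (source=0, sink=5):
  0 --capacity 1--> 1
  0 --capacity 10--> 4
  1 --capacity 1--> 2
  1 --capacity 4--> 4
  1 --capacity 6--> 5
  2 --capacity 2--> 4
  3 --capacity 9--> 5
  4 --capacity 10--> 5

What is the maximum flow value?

Computing max flow:
  Flow on (0->1): 1/1
  Flow on (0->4): 10/10
  Flow on (1->5): 1/6
  Flow on (4->5): 10/10
Maximum flow = 11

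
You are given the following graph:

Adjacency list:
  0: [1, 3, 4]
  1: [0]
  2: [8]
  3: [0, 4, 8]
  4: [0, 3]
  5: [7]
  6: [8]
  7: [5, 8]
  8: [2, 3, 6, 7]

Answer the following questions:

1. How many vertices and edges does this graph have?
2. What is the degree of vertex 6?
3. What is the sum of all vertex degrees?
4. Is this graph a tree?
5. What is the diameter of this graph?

Count: 9 vertices, 9 edges.
Vertex 6 has neighbors [8], degree = 1.
Handshaking lemma: 2 * 9 = 18.
A tree on 9 vertices has 8 edges. This graph has 9 edges (1 extra). Not a tree.
Diameter (longest shortest path) = 5.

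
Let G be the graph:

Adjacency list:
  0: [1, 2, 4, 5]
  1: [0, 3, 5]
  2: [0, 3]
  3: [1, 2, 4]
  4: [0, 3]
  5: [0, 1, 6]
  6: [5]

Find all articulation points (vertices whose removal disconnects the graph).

An articulation point is a vertex whose removal disconnects the graph.
Articulation points: [5]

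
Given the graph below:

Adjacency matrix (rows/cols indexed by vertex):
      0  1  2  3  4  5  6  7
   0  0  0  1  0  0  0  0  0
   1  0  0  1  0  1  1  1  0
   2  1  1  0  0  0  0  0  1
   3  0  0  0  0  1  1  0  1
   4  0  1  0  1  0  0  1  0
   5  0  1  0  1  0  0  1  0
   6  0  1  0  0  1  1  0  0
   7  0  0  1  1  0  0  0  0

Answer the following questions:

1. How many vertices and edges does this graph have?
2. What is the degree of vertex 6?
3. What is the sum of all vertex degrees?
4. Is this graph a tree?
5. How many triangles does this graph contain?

Count: 8 vertices, 11 edges.
Vertex 6 has neighbors [1, 4, 5], degree = 3.
Handshaking lemma: 2 * 11 = 22.
A tree on 8 vertices has 7 edges. This graph has 11 edges (4 extra). Not a tree.
Number of triangles = 2.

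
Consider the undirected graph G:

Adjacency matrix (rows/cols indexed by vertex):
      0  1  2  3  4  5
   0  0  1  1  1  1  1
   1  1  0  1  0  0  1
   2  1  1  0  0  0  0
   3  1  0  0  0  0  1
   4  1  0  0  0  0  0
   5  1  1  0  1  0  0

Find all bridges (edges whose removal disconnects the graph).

A bridge is an edge whose removal increases the number of connected components.
Bridges found: (0,4)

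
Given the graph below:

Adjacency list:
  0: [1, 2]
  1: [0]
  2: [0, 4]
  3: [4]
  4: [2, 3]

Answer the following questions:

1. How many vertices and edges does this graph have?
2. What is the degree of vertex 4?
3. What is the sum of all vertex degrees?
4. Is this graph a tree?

Count: 5 vertices, 4 edges.
Vertex 4 has neighbors [2, 3], degree = 2.
Handshaking lemma: 2 * 4 = 8.
A graph is a tree iff it is connected and has exactly n-1 edges. This graph is connected (all 5 vertices in one component) and has 5-1 = 4 edges. It is a tree.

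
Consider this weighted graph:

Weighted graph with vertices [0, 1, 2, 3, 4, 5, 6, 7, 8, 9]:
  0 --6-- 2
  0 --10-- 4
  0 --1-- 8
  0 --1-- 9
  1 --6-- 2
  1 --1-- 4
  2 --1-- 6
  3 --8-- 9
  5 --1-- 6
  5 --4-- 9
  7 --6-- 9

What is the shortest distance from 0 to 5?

Using Dijkstra's algorithm from vertex 0:
Shortest path: 0 -> 9 -> 5
Total weight: 1 + 4 = 5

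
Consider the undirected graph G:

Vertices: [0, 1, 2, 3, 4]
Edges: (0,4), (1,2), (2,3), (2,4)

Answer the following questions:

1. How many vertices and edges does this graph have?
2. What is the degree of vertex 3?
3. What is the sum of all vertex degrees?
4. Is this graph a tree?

Count: 5 vertices, 4 edges.
Vertex 3 has neighbors [2], degree = 1.
Handshaking lemma: 2 * 4 = 8.
A graph is a tree iff it is connected and has exactly n-1 edges. This graph is connected (all 5 vertices in one component) and has 5-1 = 4 edges. It is a tree.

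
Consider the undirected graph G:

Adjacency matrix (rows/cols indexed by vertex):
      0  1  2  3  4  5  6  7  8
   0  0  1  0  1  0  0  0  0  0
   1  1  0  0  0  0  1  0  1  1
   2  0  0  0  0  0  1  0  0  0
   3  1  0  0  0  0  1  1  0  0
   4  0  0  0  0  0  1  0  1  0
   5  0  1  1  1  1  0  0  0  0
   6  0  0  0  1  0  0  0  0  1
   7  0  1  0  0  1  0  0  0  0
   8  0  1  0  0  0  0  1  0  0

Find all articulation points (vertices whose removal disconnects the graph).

An articulation point is a vertex whose removal disconnects the graph.
Articulation points: [5]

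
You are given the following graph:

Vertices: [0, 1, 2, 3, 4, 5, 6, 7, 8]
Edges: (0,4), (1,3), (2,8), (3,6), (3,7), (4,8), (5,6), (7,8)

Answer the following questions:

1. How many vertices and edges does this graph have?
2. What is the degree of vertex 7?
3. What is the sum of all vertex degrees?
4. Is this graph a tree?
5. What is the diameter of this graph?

Count: 9 vertices, 8 edges.
Vertex 7 has neighbors [3, 8], degree = 2.
Handshaking lemma: 2 * 8 = 16.
A graph is a tree iff it is connected and has exactly n-1 edges. This graph is connected (all 9 vertices in one component) and has 9-1 = 8 edges. It is a tree.
Diameter (longest shortest path) = 6.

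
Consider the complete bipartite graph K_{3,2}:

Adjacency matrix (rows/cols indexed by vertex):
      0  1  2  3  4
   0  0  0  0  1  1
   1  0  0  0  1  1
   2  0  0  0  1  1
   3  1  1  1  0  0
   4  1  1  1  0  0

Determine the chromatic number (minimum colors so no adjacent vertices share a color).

K_{3,2} is bipartite: vertices split into two independent sets of size 3 and 2.
Color one set 0, the other 1. No adjacent vertices share a color.
Chromatic number = 2.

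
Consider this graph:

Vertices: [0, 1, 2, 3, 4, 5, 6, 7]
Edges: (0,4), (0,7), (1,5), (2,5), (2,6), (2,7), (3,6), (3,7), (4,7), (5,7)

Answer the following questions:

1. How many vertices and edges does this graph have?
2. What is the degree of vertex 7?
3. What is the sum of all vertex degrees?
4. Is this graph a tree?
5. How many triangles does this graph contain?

Count: 8 vertices, 10 edges.
Vertex 7 has neighbors [0, 2, 3, 4, 5], degree = 5.
Handshaking lemma: 2 * 10 = 20.
A tree on 8 vertices has 7 edges. This graph has 10 edges (3 extra). Not a tree.
Number of triangles = 2.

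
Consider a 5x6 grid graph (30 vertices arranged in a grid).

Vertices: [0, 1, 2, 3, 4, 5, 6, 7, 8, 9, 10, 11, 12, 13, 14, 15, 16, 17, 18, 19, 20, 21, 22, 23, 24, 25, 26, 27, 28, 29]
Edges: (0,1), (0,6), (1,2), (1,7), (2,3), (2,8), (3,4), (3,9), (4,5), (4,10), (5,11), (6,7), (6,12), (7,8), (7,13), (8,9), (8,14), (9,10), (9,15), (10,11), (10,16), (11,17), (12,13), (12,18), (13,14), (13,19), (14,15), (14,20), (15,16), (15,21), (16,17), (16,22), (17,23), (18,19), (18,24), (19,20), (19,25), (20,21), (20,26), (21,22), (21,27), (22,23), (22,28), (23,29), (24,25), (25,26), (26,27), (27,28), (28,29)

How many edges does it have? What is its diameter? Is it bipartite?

A 5x6 grid has 24 vertical edges and 25 horizontal edges.
Total edges = 24 + 25 = 49.
Diameter = (5-1) + (6-1) = 9 (corner to opposite corner).
Grid graphs are bipartite (checkerboard coloring).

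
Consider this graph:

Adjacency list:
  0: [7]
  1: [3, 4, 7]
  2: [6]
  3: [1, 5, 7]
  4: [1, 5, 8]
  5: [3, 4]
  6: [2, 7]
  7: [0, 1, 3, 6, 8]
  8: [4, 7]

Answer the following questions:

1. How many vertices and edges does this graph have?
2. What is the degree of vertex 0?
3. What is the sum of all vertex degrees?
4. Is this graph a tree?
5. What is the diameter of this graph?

Count: 9 vertices, 11 edges.
Vertex 0 has neighbors [7], degree = 1.
Handshaking lemma: 2 * 11 = 22.
A tree on 9 vertices has 8 edges. This graph has 11 edges (3 extra). Not a tree.
Diameter (longest shortest path) = 4.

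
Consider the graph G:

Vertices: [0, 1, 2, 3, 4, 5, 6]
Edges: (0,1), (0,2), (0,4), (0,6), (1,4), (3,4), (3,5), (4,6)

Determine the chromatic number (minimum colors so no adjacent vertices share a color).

The graph has a maximum clique of size 3 (lower bound on chromatic number).
A valid 3-coloring: {0: 0, 1: 2, 2: 1, 3: 0, 4: 1, 5: 1, 6: 2}.
Chromatic number = 3.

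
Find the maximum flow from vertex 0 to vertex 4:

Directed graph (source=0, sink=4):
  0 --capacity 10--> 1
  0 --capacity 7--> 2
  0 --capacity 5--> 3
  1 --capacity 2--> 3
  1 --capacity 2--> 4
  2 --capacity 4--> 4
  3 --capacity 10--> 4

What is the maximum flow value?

Computing max flow:
  Flow on (0->1): 4/10
  Flow on (0->2): 4/7
  Flow on (0->3): 5/5
  Flow on (1->3): 2/2
  Flow on (1->4): 2/2
  Flow on (2->4): 4/4
  Flow on (3->4): 7/10
Maximum flow = 13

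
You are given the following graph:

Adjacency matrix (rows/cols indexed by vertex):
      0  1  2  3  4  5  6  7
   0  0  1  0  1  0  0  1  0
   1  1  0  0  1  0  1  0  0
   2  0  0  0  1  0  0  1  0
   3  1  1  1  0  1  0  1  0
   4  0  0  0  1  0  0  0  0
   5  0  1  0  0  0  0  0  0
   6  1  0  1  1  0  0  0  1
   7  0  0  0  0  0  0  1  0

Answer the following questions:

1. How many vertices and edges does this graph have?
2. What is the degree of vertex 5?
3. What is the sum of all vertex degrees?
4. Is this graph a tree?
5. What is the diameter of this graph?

Count: 8 vertices, 10 edges.
Vertex 5 has neighbors [1], degree = 1.
Handshaking lemma: 2 * 10 = 20.
A tree on 8 vertices has 7 edges. This graph has 10 edges (3 extra). Not a tree.
Diameter (longest shortest path) = 4.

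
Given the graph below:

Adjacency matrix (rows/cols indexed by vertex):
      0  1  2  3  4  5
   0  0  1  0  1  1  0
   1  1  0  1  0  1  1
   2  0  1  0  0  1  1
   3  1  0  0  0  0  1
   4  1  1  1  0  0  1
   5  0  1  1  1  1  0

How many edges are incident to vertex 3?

Vertex 3 has neighbors [0, 5], so deg(3) = 2.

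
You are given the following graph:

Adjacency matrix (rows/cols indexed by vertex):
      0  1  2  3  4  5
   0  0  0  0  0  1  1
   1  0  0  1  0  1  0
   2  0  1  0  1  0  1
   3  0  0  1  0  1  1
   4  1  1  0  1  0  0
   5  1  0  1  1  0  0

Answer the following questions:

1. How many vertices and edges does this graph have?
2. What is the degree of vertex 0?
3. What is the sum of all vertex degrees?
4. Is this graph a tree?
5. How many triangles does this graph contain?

Count: 6 vertices, 8 edges.
Vertex 0 has neighbors [4, 5], degree = 2.
Handshaking lemma: 2 * 8 = 16.
A tree on 6 vertices has 5 edges. This graph has 8 edges (3 extra). Not a tree.
Number of triangles = 1.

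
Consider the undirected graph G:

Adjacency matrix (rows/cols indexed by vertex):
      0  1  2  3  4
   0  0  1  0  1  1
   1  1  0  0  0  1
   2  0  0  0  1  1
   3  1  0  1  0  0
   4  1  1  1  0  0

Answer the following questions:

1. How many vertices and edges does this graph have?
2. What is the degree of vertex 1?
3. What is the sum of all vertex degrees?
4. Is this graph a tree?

Count: 5 vertices, 6 edges.
Vertex 1 has neighbors [0, 4], degree = 2.
Handshaking lemma: 2 * 6 = 12.
A tree on 5 vertices has 4 edges. This graph has 6 edges (2 extra). Not a tree.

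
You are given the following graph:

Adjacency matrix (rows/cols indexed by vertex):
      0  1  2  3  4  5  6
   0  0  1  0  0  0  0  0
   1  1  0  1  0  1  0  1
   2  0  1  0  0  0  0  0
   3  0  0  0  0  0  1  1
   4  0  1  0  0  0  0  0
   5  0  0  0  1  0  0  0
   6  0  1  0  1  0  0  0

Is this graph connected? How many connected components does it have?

Checking connectivity: the graph has 1 connected component(s).
All vertices are reachable from each other. The graph IS connected.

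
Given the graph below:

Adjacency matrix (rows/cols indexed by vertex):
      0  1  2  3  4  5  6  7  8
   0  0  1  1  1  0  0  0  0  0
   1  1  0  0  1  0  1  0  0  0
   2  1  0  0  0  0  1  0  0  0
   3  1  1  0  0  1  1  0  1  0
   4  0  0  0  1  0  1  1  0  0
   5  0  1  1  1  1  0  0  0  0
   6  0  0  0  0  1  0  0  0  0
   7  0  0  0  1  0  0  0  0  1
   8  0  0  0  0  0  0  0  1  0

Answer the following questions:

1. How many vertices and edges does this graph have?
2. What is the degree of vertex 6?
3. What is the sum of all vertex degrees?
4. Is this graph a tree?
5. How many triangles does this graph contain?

Count: 9 vertices, 12 edges.
Vertex 6 has neighbors [4], degree = 1.
Handshaking lemma: 2 * 12 = 24.
A tree on 9 vertices has 8 edges. This graph has 12 edges (4 extra). Not a tree.
Number of triangles = 3.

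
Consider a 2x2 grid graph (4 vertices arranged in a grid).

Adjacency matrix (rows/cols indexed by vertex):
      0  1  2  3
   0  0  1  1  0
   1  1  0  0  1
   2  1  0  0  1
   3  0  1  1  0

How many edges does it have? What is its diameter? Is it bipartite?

A 2x2 grid has 2 vertical edges and 2 horizontal edges.
Total edges = 2 + 2 = 4.
Diameter = (2-1) + (2-1) = 2 (corner to opposite corner).
Grid graphs are bipartite (checkerboard coloring).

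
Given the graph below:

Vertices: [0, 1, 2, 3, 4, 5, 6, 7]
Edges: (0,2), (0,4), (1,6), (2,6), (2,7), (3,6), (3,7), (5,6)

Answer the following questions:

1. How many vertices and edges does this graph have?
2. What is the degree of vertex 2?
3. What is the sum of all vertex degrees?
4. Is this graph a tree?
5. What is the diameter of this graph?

Count: 8 vertices, 8 edges.
Vertex 2 has neighbors [0, 6, 7], degree = 3.
Handshaking lemma: 2 * 8 = 16.
A tree on 8 vertices has 7 edges. This graph has 8 edges (1 extra). Not a tree.
Diameter (longest shortest path) = 4.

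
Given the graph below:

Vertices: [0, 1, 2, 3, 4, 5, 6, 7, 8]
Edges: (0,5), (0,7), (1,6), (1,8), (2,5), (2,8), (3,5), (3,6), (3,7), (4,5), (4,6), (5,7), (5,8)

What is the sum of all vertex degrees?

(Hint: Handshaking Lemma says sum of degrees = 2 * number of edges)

Count edges: 13 edges.
By Handshaking Lemma: sum of degrees = 2 * 13 = 26.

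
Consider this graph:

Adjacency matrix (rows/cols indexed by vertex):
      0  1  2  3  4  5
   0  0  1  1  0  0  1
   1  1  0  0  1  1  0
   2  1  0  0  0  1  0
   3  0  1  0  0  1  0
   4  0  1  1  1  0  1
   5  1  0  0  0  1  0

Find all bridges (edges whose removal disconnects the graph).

No bridges found. The graph is 2-edge-connected (no single edge removal disconnects it).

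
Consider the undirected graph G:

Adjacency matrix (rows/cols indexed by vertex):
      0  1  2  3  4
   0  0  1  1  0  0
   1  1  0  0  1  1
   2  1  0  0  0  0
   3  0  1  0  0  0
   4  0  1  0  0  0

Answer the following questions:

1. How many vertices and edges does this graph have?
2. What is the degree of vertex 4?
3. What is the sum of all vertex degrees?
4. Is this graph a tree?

Count: 5 vertices, 4 edges.
Vertex 4 has neighbors [1], degree = 1.
Handshaking lemma: 2 * 4 = 8.
A graph is a tree iff it is connected and has exactly n-1 edges. This graph is connected (all 5 vertices in one component) and has 5-1 = 4 edges. It is a tree.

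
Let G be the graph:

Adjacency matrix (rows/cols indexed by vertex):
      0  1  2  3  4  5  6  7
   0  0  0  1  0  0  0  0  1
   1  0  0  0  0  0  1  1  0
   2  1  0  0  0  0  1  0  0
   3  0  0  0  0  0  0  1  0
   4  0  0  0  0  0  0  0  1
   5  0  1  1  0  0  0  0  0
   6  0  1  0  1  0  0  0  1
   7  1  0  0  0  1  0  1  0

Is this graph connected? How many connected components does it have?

Checking connectivity: the graph has 1 connected component(s).
All vertices are reachable from each other. The graph IS connected.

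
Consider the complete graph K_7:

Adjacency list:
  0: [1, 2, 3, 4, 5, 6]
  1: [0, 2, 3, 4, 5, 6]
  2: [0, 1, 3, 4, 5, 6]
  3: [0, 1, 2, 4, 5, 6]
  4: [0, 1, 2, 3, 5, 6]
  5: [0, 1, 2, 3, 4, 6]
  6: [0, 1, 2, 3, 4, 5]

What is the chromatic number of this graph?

In K_7, every vertex is adjacent to every other vertex.
Each vertex needs a unique color.
Chromatic number = 7.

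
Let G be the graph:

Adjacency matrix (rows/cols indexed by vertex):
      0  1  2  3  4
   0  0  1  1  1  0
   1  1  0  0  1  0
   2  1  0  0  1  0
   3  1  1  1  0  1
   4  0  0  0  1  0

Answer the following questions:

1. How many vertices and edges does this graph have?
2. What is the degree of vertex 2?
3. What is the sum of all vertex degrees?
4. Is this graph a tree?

Count: 5 vertices, 6 edges.
Vertex 2 has neighbors [0, 3], degree = 2.
Handshaking lemma: 2 * 6 = 12.
A tree on 5 vertices has 4 edges. This graph has 6 edges (2 extra). Not a tree.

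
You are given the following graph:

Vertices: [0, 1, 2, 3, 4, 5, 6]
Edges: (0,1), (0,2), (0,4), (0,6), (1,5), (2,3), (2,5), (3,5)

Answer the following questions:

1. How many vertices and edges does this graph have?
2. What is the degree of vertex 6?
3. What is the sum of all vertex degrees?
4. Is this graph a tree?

Count: 7 vertices, 8 edges.
Vertex 6 has neighbors [0], degree = 1.
Handshaking lemma: 2 * 8 = 16.
A tree on 7 vertices has 6 edges. This graph has 8 edges (2 extra). Not a tree.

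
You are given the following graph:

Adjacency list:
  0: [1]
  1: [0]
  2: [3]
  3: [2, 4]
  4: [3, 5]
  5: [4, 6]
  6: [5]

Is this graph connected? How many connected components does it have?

Checking connectivity: the graph has 2 connected component(s).
Components: [[0, 1], [2, 3, 4, 5, 6]]. The graph is NOT connected.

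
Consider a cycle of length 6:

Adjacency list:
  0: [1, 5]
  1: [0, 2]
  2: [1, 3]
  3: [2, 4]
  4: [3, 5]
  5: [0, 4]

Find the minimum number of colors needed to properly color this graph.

This is an even cycle (C_6). Even cycles are bipartite.
Chromatic number = 2.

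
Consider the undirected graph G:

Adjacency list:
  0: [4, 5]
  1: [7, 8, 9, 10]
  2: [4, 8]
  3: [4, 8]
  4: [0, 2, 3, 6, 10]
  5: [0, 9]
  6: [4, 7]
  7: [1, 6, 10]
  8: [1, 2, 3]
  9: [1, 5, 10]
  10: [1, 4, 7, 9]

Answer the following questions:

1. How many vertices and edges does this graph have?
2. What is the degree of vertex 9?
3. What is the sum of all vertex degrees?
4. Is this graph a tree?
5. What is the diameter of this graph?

Count: 11 vertices, 16 edges.
Vertex 9 has neighbors [1, 5, 10], degree = 3.
Handshaking lemma: 2 * 16 = 32.
A tree on 11 vertices has 10 edges. This graph has 16 edges (6 extra). Not a tree.
Diameter (longest shortest path) = 3.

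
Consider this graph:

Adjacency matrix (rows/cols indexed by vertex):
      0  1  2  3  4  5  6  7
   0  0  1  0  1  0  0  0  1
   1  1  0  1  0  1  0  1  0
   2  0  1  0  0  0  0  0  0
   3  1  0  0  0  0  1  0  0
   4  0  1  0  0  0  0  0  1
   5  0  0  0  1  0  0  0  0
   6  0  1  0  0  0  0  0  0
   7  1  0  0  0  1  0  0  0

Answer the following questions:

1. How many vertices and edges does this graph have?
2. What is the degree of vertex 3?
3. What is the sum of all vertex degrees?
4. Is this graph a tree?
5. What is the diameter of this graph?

Count: 8 vertices, 8 edges.
Vertex 3 has neighbors [0, 5], degree = 2.
Handshaking lemma: 2 * 8 = 16.
A tree on 8 vertices has 7 edges. This graph has 8 edges (1 extra). Not a tree.
Diameter (longest shortest path) = 4.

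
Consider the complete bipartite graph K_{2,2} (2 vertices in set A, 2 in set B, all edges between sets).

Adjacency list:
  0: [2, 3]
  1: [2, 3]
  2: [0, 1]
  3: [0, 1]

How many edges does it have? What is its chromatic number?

K_{2,2} has 2 * 2 = 4 edges.
Bipartite graphs have chromatic number 2 (color each partition differently).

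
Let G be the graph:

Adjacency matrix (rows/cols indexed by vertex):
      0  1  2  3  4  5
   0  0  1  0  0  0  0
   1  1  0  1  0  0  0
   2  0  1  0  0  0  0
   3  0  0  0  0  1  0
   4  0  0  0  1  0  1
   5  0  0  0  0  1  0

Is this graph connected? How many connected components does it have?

Checking connectivity: the graph has 2 connected component(s).
Components: [[0, 1, 2], [3, 4, 5]]. The graph is NOT connected.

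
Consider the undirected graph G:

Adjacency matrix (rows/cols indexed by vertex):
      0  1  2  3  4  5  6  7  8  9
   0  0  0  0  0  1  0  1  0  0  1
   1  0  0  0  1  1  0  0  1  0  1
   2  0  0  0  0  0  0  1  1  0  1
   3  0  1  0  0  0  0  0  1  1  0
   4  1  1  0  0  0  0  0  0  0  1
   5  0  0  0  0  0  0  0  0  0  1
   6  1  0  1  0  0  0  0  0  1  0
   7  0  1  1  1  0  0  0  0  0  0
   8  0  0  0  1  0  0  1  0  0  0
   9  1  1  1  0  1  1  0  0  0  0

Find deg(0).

Vertex 0 has neighbors [4, 6, 9], so deg(0) = 3.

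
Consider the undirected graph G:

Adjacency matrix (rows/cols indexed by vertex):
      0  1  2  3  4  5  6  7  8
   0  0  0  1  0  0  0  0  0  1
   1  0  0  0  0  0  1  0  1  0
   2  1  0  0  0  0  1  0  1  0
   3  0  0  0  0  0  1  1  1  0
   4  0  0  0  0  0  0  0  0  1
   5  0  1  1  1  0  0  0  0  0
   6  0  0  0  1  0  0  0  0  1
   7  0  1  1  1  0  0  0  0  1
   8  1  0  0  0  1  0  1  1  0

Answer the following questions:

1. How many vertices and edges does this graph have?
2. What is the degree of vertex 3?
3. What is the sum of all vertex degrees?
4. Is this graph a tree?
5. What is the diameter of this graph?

Count: 9 vertices, 12 edges.
Vertex 3 has neighbors [5, 6, 7], degree = 3.
Handshaking lemma: 2 * 12 = 24.
A tree on 9 vertices has 8 edges. This graph has 12 edges (4 extra). Not a tree.
Diameter (longest shortest path) = 4.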